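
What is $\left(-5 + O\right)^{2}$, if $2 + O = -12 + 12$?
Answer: $49$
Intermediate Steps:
$O = -2$ ($O = -2 + \left(-12 + 12\right) = -2 + 0 = -2$)
$\left(-5 + O\right)^{2} = \left(-5 - 2\right)^{2} = \left(-7\right)^{2} = 49$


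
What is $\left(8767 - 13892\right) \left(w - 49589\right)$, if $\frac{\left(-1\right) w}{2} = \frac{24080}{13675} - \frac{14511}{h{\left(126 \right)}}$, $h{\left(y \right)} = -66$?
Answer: $\frac{1542850717300}{6017} \approx 2.5642 \cdot 10^{8}$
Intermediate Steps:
$w = - \frac{13335147}{30085}$ ($w = - 2 \left(\frac{24080}{13675} - \frac{14511}{-66}\right) = - 2 \left(24080 \cdot \frac{1}{13675} - - \frac{4837}{22}\right) = - 2 \left(\frac{4816}{2735} + \frac{4837}{22}\right) = \left(-2\right) \frac{13335147}{60170} = - \frac{13335147}{30085} \approx -443.25$)
$\left(8767 - 13892\right) \left(w - 49589\right) = \left(8767 - 13892\right) \left(- \frac{13335147}{30085} - 49589\right) = \left(-5125\right) \left(- \frac{1505220212}{30085}\right) = \frac{1542850717300}{6017}$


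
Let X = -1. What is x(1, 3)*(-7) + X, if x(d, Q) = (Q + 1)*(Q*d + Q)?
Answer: -169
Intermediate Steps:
x(d, Q) = (1 + Q)*(Q + Q*d)
x(1, 3)*(-7) + X = (3*(1 + 3 + 1 + 3*1))*(-7) - 1 = (3*(1 + 3 + 1 + 3))*(-7) - 1 = (3*8)*(-7) - 1 = 24*(-7) - 1 = -168 - 1 = -169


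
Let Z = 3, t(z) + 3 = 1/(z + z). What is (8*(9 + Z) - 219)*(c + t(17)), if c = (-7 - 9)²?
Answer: -1058169/34 ≈ -31123.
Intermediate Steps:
t(z) = -3 + 1/(2*z) (t(z) = -3 + 1/(z + z) = -3 + 1/(2*z))
c = 256 (c = (-16)² = 256)
(8*(9 + Z) - 219)*(c + t(17)) = (8*(9 + 3) - 219)*(256 + (-3 + (½)/17)) = (8*12 - 219)*(256 + (-3 + (½)*(1/17))) = (96 - 219)*(256 + (-3 + 1/34)) = -123*(256 - 101/34) = -123*8603/34 = -1058169/34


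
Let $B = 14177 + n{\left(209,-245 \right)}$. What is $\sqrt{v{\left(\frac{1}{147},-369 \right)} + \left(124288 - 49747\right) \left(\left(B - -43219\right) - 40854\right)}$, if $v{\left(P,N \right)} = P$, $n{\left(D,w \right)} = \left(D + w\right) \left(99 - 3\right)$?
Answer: $\frac{\sqrt{430170594969}}{21} \approx 31232.0$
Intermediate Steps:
$n{\left(D,w \right)} = 96 D + 96 w$ ($n{\left(D,w \right)} = \left(D + w\right) 96 = 96 D + 96 w$)
$B = 10721$ ($B = 14177 + \left(96 \cdot 209 + 96 \left(-245\right)\right) = 14177 + \left(20064 - 23520\right) = 14177 - 3456 = 10721$)
$\sqrt{v{\left(\frac{1}{147},-369 \right)} + \left(124288 - 49747\right) \left(\left(B - -43219\right) - 40854\right)} = \sqrt{\frac{1}{147} + \left(124288 - 49747\right) \left(\left(10721 - -43219\right) - 40854\right)} = \sqrt{\frac{1}{147} + 74541 \left(\left(10721 + 43219\right) - 40854\right)} = \sqrt{\frac{1}{147} + 74541 \left(53940 - 40854\right)} = \sqrt{\frac{1}{147} + 74541 \cdot 13086} = \sqrt{\frac{1}{147} + 975443526} = \sqrt{\frac{143390198323}{147}} = \frac{\sqrt{430170594969}}{21}$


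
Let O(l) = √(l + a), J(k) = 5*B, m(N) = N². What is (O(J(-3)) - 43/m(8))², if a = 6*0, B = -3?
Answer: (43 - 64*I*√15)²/4096 ≈ -14.549 - 5.2043*I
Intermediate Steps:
a = 0
J(k) = -15 (J(k) = 5*(-3) = -15)
O(l) = √l (O(l) = √(l + 0) = √l)
(O(J(-3)) - 43/m(8))² = (√(-15) - 43/(8²))² = (I*√15 - 43/64)² = (-43/64 + I*√15)²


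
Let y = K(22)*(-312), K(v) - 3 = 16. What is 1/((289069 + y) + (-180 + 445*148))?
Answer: 1/348821 ≈ 2.8668e-6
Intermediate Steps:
K(v) = 19 (K(v) = 3 + 16 = 19)
y = -5928 (y = 19*(-312) = -5928)
1/((289069 + y) + (-180 + 445*148)) = 1/((289069 - 5928) + (-180 + 445*148)) = 1/(283141 + (-180 + 65860)) = 1/(283141 + 65680) = 1/348821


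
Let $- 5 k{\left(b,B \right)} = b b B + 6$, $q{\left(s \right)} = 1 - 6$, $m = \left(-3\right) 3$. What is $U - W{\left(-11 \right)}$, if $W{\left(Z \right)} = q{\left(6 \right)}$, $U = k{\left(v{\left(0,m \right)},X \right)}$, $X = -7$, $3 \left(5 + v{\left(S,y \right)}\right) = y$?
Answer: $\frac{467}{5} \approx 93.4$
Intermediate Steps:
$m = -9$
$v{\left(S,y \right)} = -5 + \frac{y}{3}$
$q{\left(s \right)} = -5$ ($q{\left(s \right)} = 1 - 6 = -5$)
$k{\left(b,B \right)} = - \frac{6}{5} - \frac{B b^{2}}{5}$ ($k{\left(b,B \right)} = - \frac{b b B + 6}{5} = - \frac{b^{2} B + 6}{5} = - \frac{B b^{2} + 6}{5} = - \frac{6 + B b^{2}}{5} = - \frac{6}{5} - \frac{B b^{2}}{5}$)
$U = \frac{442}{5}$ ($U = - \frac{6}{5} - - \frac{7 \left(-5 + \frac{1}{3} \left(-9\right)\right)^{2}}{5} = - \frac{6}{5} - - \frac{7 \left(-5 - 3\right)^{2}}{5} = - \frac{6}{5} - - \frac{7 \left(-8\right)^{2}}{5} = - \frac{6}{5} - \left(- \frac{7}{5}\right) 64 = - \frac{6}{5} + \frac{448}{5} = \frac{442}{5} \approx 88.4$)
$W{\left(Z \right)} = -5$
$U - W{\left(-11 \right)} = \frac{442}{5} - -5 = \frac{442}{5} + 5 = \frac{467}{5}$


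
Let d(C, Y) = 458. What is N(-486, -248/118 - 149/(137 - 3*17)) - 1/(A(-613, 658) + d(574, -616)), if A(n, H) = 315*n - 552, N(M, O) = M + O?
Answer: -480155606117/980240986 ≈ -489.83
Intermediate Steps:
A(n, H) = -552 + 315*n
N(-486, -248/118 - 149/(137 - 3*17)) - 1/(A(-613, 658) + d(574, -616)) = (-486 + (-248/118 - 149/(137 - 3*17))) - 1/((-552 + 315*(-613)) + 458) = (-486 + (-248*1/118 - 149/(137 - 51))) - 1/((-552 - 193095) + 458) = (-486 + (-124/59 - 149/86)) - 1/(-193647 + 458) = (-486 + (-124/59 - 149*1/86)) - 1/(-193189) = (-486 + (-124/59 - 149/86)) - 1*(-1/193189) = (-486 - 19455/5074) + 1/193189 = -2485419/5074 + 1/193189 = -480155606117/980240986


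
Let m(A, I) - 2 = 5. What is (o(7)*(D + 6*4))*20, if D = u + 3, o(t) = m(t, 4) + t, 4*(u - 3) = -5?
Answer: 8050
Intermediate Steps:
u = 7/4 (u = 3 + (1/4)*(-5) = 3 - 5/4 = 7/4 ≈ 1.7500)
m(A, I) = 7 (m(A, I) = 2 + 5 = 7)
o(t) = 7 + t
D = 19/4 (D = 7/4 + 3 = 19/4 ≈ 4.7500)
(o(7)*(D + 6*4))*20 = ((7 + 7)*(19/4 + 6*4))*20 = (14*(19/4 + 24))*20 = (14*(115/4))*20 = (805/2)*20 = 8050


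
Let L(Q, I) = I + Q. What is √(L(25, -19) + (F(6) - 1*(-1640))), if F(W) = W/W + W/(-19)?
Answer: √594453/19 ≈ 40.579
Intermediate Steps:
F(W) = 1 - W/19 (F(W) = 1 + W*(-1/19) = 1 - W/19)
√(L(25, -19) + (F(6) - 1*(-1640))) = √((-19 + 25) + ((1 - 1/19*6) - 1*(-1640))) = √(6 + ((1 - 6/19) + 1640)) = √(6 + (13/19 + 1640)) = √(6 + 31173/19) = √(31287/19) = √594453/19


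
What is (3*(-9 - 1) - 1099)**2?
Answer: 1274641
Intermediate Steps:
(3*(-9 - 1) - 1099)**2 = (3*(-10) - 1099)**2 = (-30 - 1099)**2 = (-1129)**2 = 1274641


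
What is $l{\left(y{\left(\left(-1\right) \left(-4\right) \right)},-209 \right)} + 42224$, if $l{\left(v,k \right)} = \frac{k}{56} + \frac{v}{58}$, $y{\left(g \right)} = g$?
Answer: $\frac{68565827}{1624} \approx 42220.0$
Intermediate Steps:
$l{\left(v,k \right)} = \frac{k}{56} + \frac{v}{58}$ ($l{\left(v,k \right)} = k \frac{1}{56} + v \frac{1}{58} = \frac{k}{56} + \frac{v}{58}$)
$l{\left(y{\left(\left(-1\right) \left(-4\right) \right)},-209 \right)} + 42224 = \left(\frac{1}{56} \left(-209\right) + \frac{\left(-1\right) \left(-4\right)}{58}\right) + 42224 = \left(- \frac{209}{56} + \frac{1}{58} \cdot 4\right) + 42224 = \left(- \frac{209}{56} + \frac{2}{29}\right) + 42224 = - \frac{5949}{1624} + 42224 = \frac{68565827}{1624}$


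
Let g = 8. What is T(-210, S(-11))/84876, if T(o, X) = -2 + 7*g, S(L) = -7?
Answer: 9/14146 ≈ 0.00063622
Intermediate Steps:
T(o, X) = 54 (T(o, X) = -2 + 7*8 = -2 + 56 = 54)
T(-210, S(-11))/84876 = 54/84876 = 54*(1/84876) = 9/14146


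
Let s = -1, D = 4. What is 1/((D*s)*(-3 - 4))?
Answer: 1/28 ≈ 0.035714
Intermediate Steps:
1/((D*s)*(-3 - 4)) = 1/((4*(-1))*(-3 - 4)) = 1/(-4*(-7)) = 1/28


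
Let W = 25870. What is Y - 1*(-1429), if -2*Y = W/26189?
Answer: 37411146/26189 ≈ 1428.5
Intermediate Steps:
Y = -12935/26189 ≈ -0.49391
Y - 1*(-1429) = -12935/26189 - 1*(-1429) = -12935/26189 + 1429 = 37411146/26189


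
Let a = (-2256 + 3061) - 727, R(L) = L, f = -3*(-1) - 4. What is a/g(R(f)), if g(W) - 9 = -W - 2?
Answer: 39/4 ≈ 9.7500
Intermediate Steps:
f = -1 (f = 3 - 4 = -1)
a = 78 (a = 805 - 727 = 78)
g(W) = 7 - W (g(W) = 9 + (-W - 2) = 9 + (-2 - W) = 7 - W)
a/g(R(f)) = 78/(7 - 1*(-1)) = 78/(7 + 1) = 78/8 = 78*(1/8) = 39/4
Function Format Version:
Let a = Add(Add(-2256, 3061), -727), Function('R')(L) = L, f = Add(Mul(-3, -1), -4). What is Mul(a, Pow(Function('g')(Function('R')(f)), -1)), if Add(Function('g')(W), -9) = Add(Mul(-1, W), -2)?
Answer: Rational(39, 4) ≈ 9.7500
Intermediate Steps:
f = -1 (f = Add(3, -4) = -1)
a = 78 (a = Add(805, -727) = 78)
Function('g')(W) = Add(7, Mul(-1, W)) (Function('g')(W) = Add(9, Add(Mul(-1, W), -2)) = Add(9, Add(-2, Mul(-1, W))) = Add(7, Mul(-1, W)))
Mul(a, Pow(Function('g')(Function('R')(f)), -1)) = Mul(78, Pow(Add(7, Mul(-1, -1)), -1)) = Mul(78, Pow(Add(7, 1), -1)) = Mul(78, Pow(8, -1)) = Mul(78, Rational(1, 8)) = Rational(39, 4)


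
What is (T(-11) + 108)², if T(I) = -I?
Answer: 14161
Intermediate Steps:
(T(-11) + 108)² = (-1*(-11) + 108)² = (11 + 108)² = 119² = 14161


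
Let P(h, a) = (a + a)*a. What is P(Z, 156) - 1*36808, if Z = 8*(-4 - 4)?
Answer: 11864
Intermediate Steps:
Z = -64 (Z = 8*(-8) = -64)
P(h, a) = 2*a² (P(h, a) = (2*a)*a = 2*a²)
P(Z, 156) - 1*36808 = 2*156² - 1*36808 = 2*24336 - 36808 = 48672 - 36808 = 11864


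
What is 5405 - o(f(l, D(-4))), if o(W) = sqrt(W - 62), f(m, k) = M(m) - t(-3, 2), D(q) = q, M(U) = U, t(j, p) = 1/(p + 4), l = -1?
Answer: 5405 - I*sqrt(2274)/6 ≈ 5405.0 - 7.9477*I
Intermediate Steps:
t(j, p) = 1/(4 + p)
f(m, k) = -1/6 + m (f(m, k) = m - 1/(4 + 2) = m - 1/6 = -1/6 + m)
o(W) = sqrt(-62 + W)
5405 - o(f(l, D(-4))) = 5405 - sqrt(-62 + (-1/6 - 1)) = 5405 - sqrt(-62 - 7/6) = 5405 - sqrt(-379/6) = 5405 - I*sqrt(2274)/6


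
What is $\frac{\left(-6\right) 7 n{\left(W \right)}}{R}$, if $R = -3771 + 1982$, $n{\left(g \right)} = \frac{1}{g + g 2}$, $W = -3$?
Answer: $- \frac{14}{5367} \approx -0.0026085$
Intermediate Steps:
$n{\left(g \right)} = \frac{1}{3 g}$ ($n{\left(g \right)} = \frac{1}{g + 2 g} = \frac{1}{3 g}$)
$R = -1789$
$\frac{\left(-6\right) 7 n{\left(W \right)}}{R} = \frac{\left(-6\right) 7 \frac{1}{3 \left(-3\right)}}{-1789} = - 42 \cdot \frac{1}{3} \left(- \frac{1}{3}\right) \left(- \frac{1}{1789}\right) = \left(-42\right) \left(- \frac{1}{9}\right) \left(- \frac{1}{1789}\right) = \frac{14}{3} \left(- \frac{1}{1789}\right) = - \frac{14}{5367}$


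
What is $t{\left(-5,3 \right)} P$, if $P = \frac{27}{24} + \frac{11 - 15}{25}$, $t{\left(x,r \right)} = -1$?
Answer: $- \frac{193}{200} \approx -0.965$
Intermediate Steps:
$P = \frac{193}{200}$ ($P = 27 \cdot \frac{1}{24} - \frac{4}{25} = \frac{9}{8} - \frac{4}{25} = \frac{193}{200} \approx 0.965$)
$t{\left(-5,3 \right)} P = \left(-1\right) \frac{193}{200} = - \frac{193}{200}$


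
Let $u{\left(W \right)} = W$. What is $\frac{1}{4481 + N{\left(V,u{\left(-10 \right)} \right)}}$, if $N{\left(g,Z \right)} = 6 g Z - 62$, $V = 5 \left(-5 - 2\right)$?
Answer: $\frac{1}{6519} \approx 0.0001534$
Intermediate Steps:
$V = -35$ ($V = 5 \left(-7\right) = -35$)
$N{\left(g,Z \right)} = -62 + 6 Z g$ ($N{\left(g,Z \right)} = 6 Z g - 62 = -62 + 6 Z g$)
$\frac{1}{4481 + N{\left(V,u{\left(-10 \right)} \right)}} = \frac{1}{4481 - \left(62 + 60 \left(-35\right)\right)} = \frac{1}{4481 + \left(-62 + 2100\right)} = \frac{1}{4481 + 2038} = \frac{1}{6519}$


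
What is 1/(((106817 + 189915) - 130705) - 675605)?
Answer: -1/509578 ≈ -1.9624e-6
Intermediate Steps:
1/(((106817 + 189915) - 130705) - 675605) = 1/((296732 - 130705) - 675605) = 1/(166027 - 675605) = 1/(-509578) = -1/509578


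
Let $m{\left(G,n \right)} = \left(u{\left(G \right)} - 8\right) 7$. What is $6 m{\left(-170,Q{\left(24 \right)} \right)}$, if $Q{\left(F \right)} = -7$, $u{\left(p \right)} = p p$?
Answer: $1213464$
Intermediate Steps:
$u{\left(p \right)} = p^{2}$
$m{\left(G,n \right)} = -56 + 7 G^{2}$ ($m{\left(G,n \right)} = \left(G^{2} - 8\right) 7 = \left(-8 + G^{2}\right) 7 = -56 + 7 G^{2}$)
$6 m{\left(-170,Q{\left(24 \right)} \right)} = 6 \left(-56 + 7 \left(-170\right)^{2}\right) = 6 \left(-56 + 7 \cdot 28900\right) = 6 \left(-56 + 202300\right) = 6 \cdot 202244 = 1213464$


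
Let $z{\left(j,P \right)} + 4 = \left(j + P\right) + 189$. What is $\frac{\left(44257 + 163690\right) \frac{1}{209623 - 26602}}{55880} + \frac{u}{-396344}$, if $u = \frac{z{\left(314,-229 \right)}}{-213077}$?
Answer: $\frac{2195532228030967}{107963311261126172280} \approx 2.0336 \cdot 10^{-5}$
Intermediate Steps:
$z{\left(j,P \right)} = 185 + P + j$ ($z{\left(j,P \right)} = -4 + \left(\left(j + P\right) + 189\right) = -4 + \left(\left(P + j\right) + 189\right) = -4 + \left(189 + P + j\right) = 185 + P + j$)
$u = - \frac{270}{213077}$ ($u = \frac{185 - 229 + 314}{-213077} = 270 \left(- \frac{1}{213077}\right) = - \frac{270}{213077} \approx -0.0012671$)
$\frac{\left(44257 + 163690\right) \frac{1}{209623 - 26602}}{55880} + \frac{u}{-396344} = \frac{\left(44257 + 163690\right) \frac{1}{209623 - 26602}}{55880} - \frac{270}{213077 \left(-396344\right)} = \frac{207947}{183021} \cdot \frac{1}{55880} - - \frac{135}{42225895244} = 207947 \cdot \frac{1}{183021} \cdot \frac{1}{55880} + \frac{135}{42225895244} = \frac{207947}{183021} \cdot \frac{1}{55880} + \frac{135}{42225895244} = \frac{207947}{10227213480} + \frac{135}{42225895244} = \frac{2195532228030967}{107963311261126172280}$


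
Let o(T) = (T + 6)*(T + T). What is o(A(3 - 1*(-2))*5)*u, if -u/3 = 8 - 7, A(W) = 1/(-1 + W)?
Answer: -435/8 ≈ -54.375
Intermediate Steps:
u = -3 (u = -3*(8 - 7) = -3*1 = -3)
o(T) = 2*T*(6 + T) (o(T) = (6 + T)*(2*T) = 2*T*(6 + T))
o(A(3 - 1*(-2))*5)*u = (2*(5/(-1 + (3 - 1*(-2))))*(6 + 5/(-1 + (3 - 1*(-2)))))*(-3) = (2*(5/(-1 + (3 + 2)))*(6 + 5/(-1 + (3 + 2))))*(-3) = (2*(5/(-1 + 5))*(6 + 5/(-1 + 5)))*(-3) = (2*(5/4)*(6 + 5/4))*(-3) = (2*(5/4)*(29/4))*(-3) = (145/8)*(-3) = -435/8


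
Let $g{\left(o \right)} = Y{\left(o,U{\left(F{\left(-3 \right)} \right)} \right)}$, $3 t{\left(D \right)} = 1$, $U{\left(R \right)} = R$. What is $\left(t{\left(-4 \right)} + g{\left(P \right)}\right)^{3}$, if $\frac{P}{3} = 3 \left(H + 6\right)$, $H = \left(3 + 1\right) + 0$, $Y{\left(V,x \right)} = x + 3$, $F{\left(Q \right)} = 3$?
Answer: $\frac{6859}{27} \approx 254.04$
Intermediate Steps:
$Y{\left(V,x \right)} = 3 + x$
$H = 4$ ($H = 4 + 0 = 4$)
$t{\left(D \right)} = \frac{1}{3}$ ($t{\left(D \right)} = \frac{1}{3} \cdot 1 = \frac{1}{3}$)
$P = 90$ ($P = 3 \cdot 3 \left(4 + 6\right) = 3 \cdot 3 \cdot 10 = 3 \cdot 30 = 90$)
$g{\left(o \right)} = 6$ ($g{\left(o \right)} = 3 + 3 = 6$)
$\left(t{\left(-4 \right)} + g{\left(P \right)}\right)^{3} = \left(\frac{1}{3} + 6\right)^{3} = \left(\frac{19}{3}\right)^{3} = \frac{6859}{27}$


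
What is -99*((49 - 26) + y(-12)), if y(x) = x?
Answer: -1089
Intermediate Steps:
-99*((49 - 26) + y(-12)) = -99*((49 - 26) - 12) = -99*(23 - 12) = -99*11 = -1089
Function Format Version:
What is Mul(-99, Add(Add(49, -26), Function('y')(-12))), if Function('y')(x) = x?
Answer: -1089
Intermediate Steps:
Mul(-99, Add(Add(49, -26), Function('y')(-12))) = Mul(-99, Add(Add(49, -26), -12)) = Mul(-99, Add(23, -12)) = Mul(-99, 11) = -1089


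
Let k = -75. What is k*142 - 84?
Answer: -10734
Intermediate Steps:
k*142 - 84 = -75*142 - 84 = -10650 - 84 = -10734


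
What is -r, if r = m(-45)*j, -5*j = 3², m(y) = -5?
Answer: -9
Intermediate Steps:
j = -9/5 (j = -⅕*3² = -⅕*9 = -9/5 ≈ -1.8000)
r = 9 (r = -5*(-9/5) = 9)
-r = -1*9 = -9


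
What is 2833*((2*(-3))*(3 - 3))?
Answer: 0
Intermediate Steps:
2833*((2*(-3))*(3 - 3)) = 2833*(-6*0) = 2833*0 = 0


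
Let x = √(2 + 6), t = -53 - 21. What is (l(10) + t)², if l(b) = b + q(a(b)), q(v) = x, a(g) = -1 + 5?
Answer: 4104 - 256*√2 ≈ 3742.0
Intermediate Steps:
a(g) = 4
t = -74
x = 2*√2 (x = √8 = 2*√2 ≈ 2.8284)
q(v) = 2*√2
l(b) = b + 2*√2
(l(10) + t)² = ((10 + 2*√2) - 74)² = (-64 + 2*√2)²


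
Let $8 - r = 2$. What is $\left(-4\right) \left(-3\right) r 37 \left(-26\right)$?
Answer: $-69264$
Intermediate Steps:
$r = 6$ ($r = 8 - 2 = 6$)
$\left(-4\right) \left(-3\right) r 37 \left(-26\right) = \left(-4\right) \left(-3\right) 6 \cdot 37 \left(-26\right) = 12 \cdot 6 \cdot 37 \left(-26\right) = 72 \cdot 37 \left(-26\right) = 2664 \left(-26\right) = -69264$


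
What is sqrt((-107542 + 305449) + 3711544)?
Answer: sqrt(3909451) ≈ 1977.2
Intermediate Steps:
sqrt((-107542 + 305449) + 3711544) = sqrt(197907 + 3711544) = sqrt(3909451)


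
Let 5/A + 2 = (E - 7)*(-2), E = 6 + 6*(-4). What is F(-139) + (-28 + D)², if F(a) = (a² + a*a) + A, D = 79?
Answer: 1979669/48 ≈ 41243.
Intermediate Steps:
E = -18 (E = 6 - 24 = -18)
A = 5/48 (A = 5/(-2 + (-18 - 7)*(-2)) = 5/(-2 - 25*(-2)) = 5/(-2 + 50) = 5/48 ≈ 0.10417)
F(a) = 5/48 + 2*a² (F(a) = (a² + a*a) + 5/48 = (a² + a²) + 5/48 = 2*a² + 5/48 = 5/48 + 2*a²)
F(-139) + (-28 + D)² = (5/48 + 2*(-139)²) + (-28 + 79)² = (5/48 + 2*19321) + 51² = (5/48 + 38642) + 2601 = 1854821/48 + 2601 = 1979669/48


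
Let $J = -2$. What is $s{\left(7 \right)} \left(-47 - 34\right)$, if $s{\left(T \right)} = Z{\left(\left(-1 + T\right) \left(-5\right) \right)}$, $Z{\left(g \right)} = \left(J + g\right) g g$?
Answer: $2332800$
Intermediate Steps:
$Z{\left(g \right)} = g^{2} \left(-2 + g\right)$ ($Z{\left(g \right)} = \left(-2 + g\right) g g = \left(-2 + g\right) g^{2} = g^{2} \left(-2 + g\right)$)
$s{\left(T \right)} = \left(5 - 5 T\right)^{2} \left(3 - 5 T\right)$ ($s{\left(T \right)} = \left(\left(-1 + T\right) \left(-5\right)\right)^{2} \left(-2 + \left(-1 + T\right) \left(-5\right)\right) = \left(5 - 5 T\right)^{2} \left(-2 - \left(-5 + 5 T\right)\right) = \left(5 - 5 T\right)^{2} \left(3 - 5 T\right)$)
$s{\left(7 \right)} \left(-47 - 34\right) = \left(-1 + 7\right)^{2} \left(75 - 875\right) \left(-47 - 34\right) = 6^{2} \left(75 - 875\right) \left(-81\right) = 36 \left(-800\right) \left(-81\right) = \left(-28800\right) \left(-81\right) = 2332800$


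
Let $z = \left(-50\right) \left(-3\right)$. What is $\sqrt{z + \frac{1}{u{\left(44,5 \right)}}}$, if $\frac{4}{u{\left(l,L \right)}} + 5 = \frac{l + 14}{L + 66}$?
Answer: $\frac{\sqrt{3003513}}{142} \approx 12.205$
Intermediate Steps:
$z = 150$
$u{\left(l,L \right)} = \frac{4}{-5 + \frac{14 + l}{66 + L}}$ ($u{\left(l,L \right)} = \frac{4}{-5 + \frac{l + 14}{L + 66}} = \frac{4}{-5 + \frac{14 + l}{66 + L}}$)
$\sqrt{z + \frac{1}{u{\left(44,5 \right)}}} = \sqrt{150 + \frac{1}{4 \frac{1}{-316 + 44 - 25} \left(66 + 5\right)}} = \sqrt{150 + \frac{1}{4 \frac{1}{-316 + 44 - 25} \cdot 71}} = \sqrt{150 + \frac{1}{4 \frac{1}{-297} \cdot 71}} = \sqrt{150 + \frac{1}{4 \left(- \frac{1}{297}\right) 71}} = \sqrt{150 + \frac{1}{- \frac{284}{297}}} = \sqrt{150 - \frac{297}{284}} = \sqrt{\frac{42303}{284}} = \frac{\sqrt{3003513}}{142}$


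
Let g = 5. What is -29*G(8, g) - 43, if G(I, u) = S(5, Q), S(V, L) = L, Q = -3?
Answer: 44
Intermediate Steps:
G(I, u) = -3
-29*G(8, g) - 43 = -29*(-3) - 43 = 87 - 43 = 44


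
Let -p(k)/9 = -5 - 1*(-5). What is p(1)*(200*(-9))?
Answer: 0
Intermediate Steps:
p(k) = 0 (p(k) = -9*(-5 - 1*(-5)) = -9*(-5 + 5) = -9*0 = 0)
p(1)*(200*(-9)) = 0*(200*(-9)) = 0*(-1800) = 0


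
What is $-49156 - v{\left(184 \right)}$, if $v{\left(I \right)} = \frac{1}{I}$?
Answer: $- \frac{9044705}{184} \approx -49156.0$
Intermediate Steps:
$-49156 - v{\left(184 \right)} = -49156 - \frac{1}{184} = - \frac{9044705}{184}$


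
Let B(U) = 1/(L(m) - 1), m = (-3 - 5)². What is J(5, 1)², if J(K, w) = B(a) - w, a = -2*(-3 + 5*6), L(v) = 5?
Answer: 9/16 ≈ 0.56250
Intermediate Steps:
m = 64 (m = (-8)² = 64)
a = -54 (a = -2*(-3 + 30) = -2*27 = -54)
B(U) = ¼ (B(U) = 1/(5 - 1) = 1/4 = ¼)
J(K, w) = ¼ - w
J(5, 1)² = (¼ - 1*1)² = (¼ - 1)² = (-¾)² = 9/16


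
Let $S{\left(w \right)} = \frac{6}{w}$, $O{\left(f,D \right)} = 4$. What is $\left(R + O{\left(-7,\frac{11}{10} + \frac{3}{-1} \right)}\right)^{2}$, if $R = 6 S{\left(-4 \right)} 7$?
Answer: $3481$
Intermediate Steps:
$R = -63$ ($R = 6 \frac{6}{-4} \cdot 7 = 6 \cdot 6 \left(- \frac{1}{4}\right) 7 = 6 \left(- \frac{3}{2}\right) 7 = \left(-9\right) 7 = -63$)
$\left(R + O{\left(-7,\frac{11}{10} + \frac{3}{-1} \right)}\right)^{2} = \left(-63 + 4\right)^{2} = \left(-59\right)^{2} = 3481$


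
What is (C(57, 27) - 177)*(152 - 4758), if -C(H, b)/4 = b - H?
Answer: 262542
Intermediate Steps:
C(H, b) = -4*b + 4*H (C(H, b) = -4*(b - H) = -4*b + 4*H)
(C(57, 27) - 177)*(152 - 4758) = ((-4*27 + 4*57) - 177)*(152 - 4758) = ((-108 + 228) - 177)*(-4606) = (120 - 177)*(-4606) = -57*(-4606) = 262542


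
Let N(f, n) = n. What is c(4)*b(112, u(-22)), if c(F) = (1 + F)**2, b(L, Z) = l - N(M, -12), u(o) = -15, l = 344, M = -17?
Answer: 8900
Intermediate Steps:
b(L, Z) = 356 (b(L, Z) = 344 - 1*(-12) = 344 + 12 = 356)
c(4)*b(112, u(-22)) = (1 + 4)**2*356 = 5**2*356 = 25*356 = 8900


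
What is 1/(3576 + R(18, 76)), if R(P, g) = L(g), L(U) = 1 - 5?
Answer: 1/3572 ≈ 0.00027996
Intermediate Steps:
L(U) = -4
R(P, g) = -4
1/(3576 + R(18, 76)) = 1/(3576 - 4) = 1/3572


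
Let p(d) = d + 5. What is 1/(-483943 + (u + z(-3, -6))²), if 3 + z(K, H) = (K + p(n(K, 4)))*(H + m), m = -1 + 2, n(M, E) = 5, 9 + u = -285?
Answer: -1/373719 ≈ -2.6758e-6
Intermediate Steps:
u = -294 (u = -9 - 285 = -294)
p(d) = 5 + d
m = 1
z(K, H) = -3 + (1 + H)*(10 + K) (z(K, H) = -3 + (K + (5 + 5))*(H + 1) = -3 + (K + 10)*(1 + H) = -3 + (10 + K)*(1 + H) = -3 + (1 + H)*(10 + K))
1/(-483943 + (u + z(-3, -6))²) = 1/(-483943 + (-294 + (7 - 3 + 10*(-6) - 6*(-3)))²) = 1/(-483943 + (-294 + (7 - 3 - 60 + 18))²) = 1/(-483943 + (-294 - 38)²) = 1/(-483943 + (-332)²) = 1/(-483943 + 110224) = 1/(-373719) = -1/373719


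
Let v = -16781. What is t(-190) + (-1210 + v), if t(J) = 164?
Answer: -17827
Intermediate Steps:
t(-190) + (-1210 + v) = 164 + (-1210 - 16781) = 164 - 17991 = -17827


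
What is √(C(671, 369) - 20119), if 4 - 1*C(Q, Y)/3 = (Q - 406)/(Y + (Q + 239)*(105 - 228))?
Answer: 2*I*√6951354233282/37187 ≈ 141.8*I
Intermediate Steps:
C(Q, Y) = 12 - 3*(-406 + Q)/(-29397 + Y - 123*Q) (C(Q, Y) = 12 - 3*(Q - 406)/(Y + (Q + 239)*(105 - 228)) = 12 - 3*(-406 + Q)/(Y + (239 + Q)*(-123)) = 12 - 3*(-406 + Q)/(Y + (-29397 - 123*Q)) = 12 - 3*(-406 + Q)/(-29397 + Y - 123*Q))
√(C(671, 369) - 20119) = √(3*(117182 - 4*369 + 493*671)/(29397 - 1*369 + 123*671) - 20119) = √(3*(117182 - 1476 + 330803)/(29397 - 369 + 82533) - 20119) = √(3*446509/111561 - 20119) = √(3*(1/111561)*446509 - 20119) = √(446509/37187 - 20119) = √(-747718744/37187) = 2*I*√6951354233282/37187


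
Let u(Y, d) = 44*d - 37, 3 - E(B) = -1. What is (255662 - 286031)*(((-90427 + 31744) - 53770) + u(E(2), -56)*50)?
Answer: 7212728607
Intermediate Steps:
E(B) = 4 (E(B) = 3 - 1*(-1) = 3 + 1 = 4)
u(Y, d) = -37 + 44*d
(255662 - 286031)*(((-90427 + 31744) - 53770) + u(E(2), -56)*50) = (255662 - 286031)*(((-90427 + 31744) - 53770) + (-37 + 44*(-56))*50) = -30369*((-58683 - 53770) + (-37 - 2464)*50) = -30369*(-112453 - 2501*50) = -30369*(-112453 - 125050) = -30369*(-237503) = 7212728607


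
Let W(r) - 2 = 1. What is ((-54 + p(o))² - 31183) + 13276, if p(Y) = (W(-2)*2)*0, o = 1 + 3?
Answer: -14991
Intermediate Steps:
W(r) = 3 (W(r) = 2 + 1 = 3)
o = 4
p(Y) = 0 (p(Y) = (3*2)*0 = 6*0 = 0)
((-54 + p(o))² - 31183) + 13276 = ((-54 + 0)² - 31183) + 13276 = ((-54)² - 31183) + 13276 = (2916 - 31183) + 13276 = -28267 + 13276 = -14991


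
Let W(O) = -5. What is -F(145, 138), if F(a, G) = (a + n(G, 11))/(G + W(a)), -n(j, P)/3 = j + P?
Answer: 302/133 ≈ 2.2707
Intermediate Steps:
n(j, P) = -3*P - 3*j (n(j, P) = -3*(j + P) = -3*(P + j) = -3*P - 3*j)
F(a, G) = (-33 + a - 3*G)/(-5 + G) (F(a, G) = (a + (-3*11 - 3*G))/(G - 5) = (a + (-33 - 3*G))/(-5 + G) = (-33 + a - 3*G)/(-5 + G))
-F(145, 138) = -(-33 + 145 - 3*138)/(-5 + 138) = -(-33 + 145 - 414)/133 = -(-302)/133 = -1*(-302/133) = 302/133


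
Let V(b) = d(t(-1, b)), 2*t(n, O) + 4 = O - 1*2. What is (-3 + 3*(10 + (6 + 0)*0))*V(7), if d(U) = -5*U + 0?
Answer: -135/2 ≈ -67.500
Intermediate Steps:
t(n, O) = -3 + O/2 (t(n, O) = -2 + (O - 1*2)/2 = -2 + (O - 2)/2 = -2 + (-2 + O)/2 = -2 + (-1 + O/2) = -3 + O/2)
d(U) = -5*U
V(b) = 15 - 5*b/2 (V(b) = -5*(-3 + b/2) = 15 - 5*b/2)
(-3 + 3*(10 + (6 + 0)*0))*V(7) = (-3 + 3*(10 + (6 + 0)*0))*(15 - 5/2*7) = (-3 + 3*(10 + 6*0))*(15 - 35/2) = (-3 + 3*(10 + 0))*(-5/2) = (-3 + 3*10)*(-5/2) = (-3 + 30)*(-5/2) = 27*(-5/2) = -135/2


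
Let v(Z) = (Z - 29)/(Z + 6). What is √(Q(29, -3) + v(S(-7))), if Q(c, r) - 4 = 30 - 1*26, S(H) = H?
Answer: 2*√11 ≈ 6.6332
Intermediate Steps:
Q(c, r) = 8 (Q(c, r) = 4 + (30 - 1*26) = 4 + (30 - 26) = 4 + 4 = 8)
v(Z) = (-29 + Z)/(6 + Z)
√(Q(29, -3) + v(S(-7))) = √(8 + (-29 - 7)/(6 - 7)) = √(8 - 36/(-1)) = √(8 - 1*(-36)) = √(8 + 36) = √44 = 2*√11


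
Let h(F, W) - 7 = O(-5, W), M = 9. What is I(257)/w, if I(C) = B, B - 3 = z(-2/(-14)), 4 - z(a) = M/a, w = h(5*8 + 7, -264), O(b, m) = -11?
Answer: 14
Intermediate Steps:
h(F, W) = -4 (h(F, W) = 7 - 11 = -4)
w = -4
z(a) = 4 - 9/a
B = -56 (B = 3 + (4 - 9/((-2/(-14)))) = 3 + (4 - 9/((-2*(-1/14)))) = 3 + (4 - 9/1/7) = 3 + (4 - 9*7) = 3 + (4 - 63) = 3 - 59 = -56)
I(C) = -56
I(257)/w = -56/(-4) = -56*(-1/4) = 14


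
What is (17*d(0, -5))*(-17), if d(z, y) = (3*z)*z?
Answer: 0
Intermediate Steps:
d(z, y) = 3*z²
(17*d(0, -5))*(-17) = (17*(3*0²))*(-17) = (17*(3*0))*(-17) = (17*0)*(-17) = 0*(-17) = 0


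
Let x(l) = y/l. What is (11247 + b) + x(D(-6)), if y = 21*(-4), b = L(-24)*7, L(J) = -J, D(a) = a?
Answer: 11429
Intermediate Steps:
b = 168 (b = -1*(-24)*7 = 24*7 = 168)
y = -84
x(l) = -84/l
(11247 + b) + x(D(-6)) = (11247 + 168) - 84/(-6) = 11415 - 84*(-⅙) = 11415 + 14 = 11429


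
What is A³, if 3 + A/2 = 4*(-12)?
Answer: -1061208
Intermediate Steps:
A = -102 (A = -6 + 2*(4*(-12)) = -6 + 2*(-48) = -6 - 96 = -102)
A³ = (-102)³ = -1061208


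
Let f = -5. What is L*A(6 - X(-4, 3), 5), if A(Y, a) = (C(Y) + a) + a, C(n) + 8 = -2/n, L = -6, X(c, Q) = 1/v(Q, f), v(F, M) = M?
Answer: -312/31 ≈ -10.065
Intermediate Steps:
X(c, Q) = -⅕ (X(c, Q) = 1/(-5) = -⅕)
C(n) = -8 - 2/n
A(Y, a) = -8 - 2/Y + 2*a (A(Y, a) = ((-8 - 2/Y) + a) + a = (-8 + a - 2/Y) + a = -8 - 2/Y + 2*a)
L*A(6 - X(-4, 3), 5) = -6*(-8 - 2/(6 - 1*(-⅕)) + 2*5) = -6*(-8 - 2/(6 + ⅕) + 10) = -6*(-8 - 2/31/5 + 10) = -6*(-8 - 2*5/31 + 10) = -6*(-8 - 10/31 + 10) = -6*52/31 = -312/31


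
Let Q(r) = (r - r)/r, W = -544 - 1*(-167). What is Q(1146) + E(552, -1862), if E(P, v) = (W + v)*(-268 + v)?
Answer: 4769070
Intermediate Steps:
W = -377 (W = -544 + 167 = -377)
Q(r) = 0 (Q(r) = 0/r = 0)
E(P, v) = (-377 + v)*(-268 + v)
Q(1146) + E(552, -1862) = 0 + (101036 + (-1862)² - 645*(-1862)) = 0 + (101036 + 3467044 + 1200990) = 0 + 4769070 = 4769070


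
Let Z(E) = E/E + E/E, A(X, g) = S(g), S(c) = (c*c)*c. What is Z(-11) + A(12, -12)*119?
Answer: -205630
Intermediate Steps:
S(c) = c³ (S(c) = c²*c = c³)
A(X, g) = g³
Z(E) = 2 (Z(E) = 1 + 1 = 2)
Z(-11) + A(12, -12)*119 = 2 + (-12)³*119 = 2 - 1728*119 = 2 - 205632 = -205630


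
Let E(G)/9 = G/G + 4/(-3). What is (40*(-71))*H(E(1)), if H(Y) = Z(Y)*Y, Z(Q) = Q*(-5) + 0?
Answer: 127800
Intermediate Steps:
Z(Q) = -5*Q (Z(Q) = -5*Q + 0 = -5*Q)
E(G) = -3 (E(G) = 9*(G/G + 4/(-3)) = 9*(1 + 4*(-⅓)) = 9*(1 - 4/3) = 9*(-⅓) = -3)
H(Y) = -5*Y² (H(Y) = (-5*Y)*Y = -5*Y²)
(40*(-71))*H(E(1)) = (40*(-71))*(-5*(-3)²) = -(-14200)*9 = -2840*(-45) = 127800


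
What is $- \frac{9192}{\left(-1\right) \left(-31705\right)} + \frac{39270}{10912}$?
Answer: $\frac{52034193}{15725680} \approx 3.3089$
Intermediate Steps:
$- \frac{9192}{\left(-1\right) \left(-31705\right)} + \frac{39270}{10912} = - \frac{9192}{31705} + 39270 \cdot \frac{1}{10912} = \left(-9192\right) \frac{1}{31705} + \frac{1785}{496} = - \frac{9192}{31705} + \frac{1785}{496} = \frac{52034193}{15725680}$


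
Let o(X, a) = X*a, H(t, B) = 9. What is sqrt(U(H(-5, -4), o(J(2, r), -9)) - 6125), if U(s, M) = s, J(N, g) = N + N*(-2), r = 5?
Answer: 2*I*sqrt(1529) ≈ 78.205*I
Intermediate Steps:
J(N, g) = -N (J(N, g) = N - 2*N = -N)
sqrt(U(H(-5, -4), o(J(2, r), -9)) - 6125) = sqrt(9 - 6125) = sqrt(-6116) = 2*I*sqrt(1529)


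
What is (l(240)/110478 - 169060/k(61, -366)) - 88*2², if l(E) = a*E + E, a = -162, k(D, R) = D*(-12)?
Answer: -409044883/3369579 ≈ -121.39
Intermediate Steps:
k(D, R) = -12*D
l(E) = -161*E (l(E) = -162*E + E = -161*E)
(l(240)/110478 - 169060/k(61, -366)) - 88*2² = (-161*240/110478 - 169060/((-12*61))) - 88*2² = (-38640*1/110478 - 169060/(-732)) - 88*4 = (-6440/18413 - 169060*(-1/732)) - 1*352 = (-6440/18413 + 42265/183) - 352 = 777046925/3369579 - 352 = -409044883/3369579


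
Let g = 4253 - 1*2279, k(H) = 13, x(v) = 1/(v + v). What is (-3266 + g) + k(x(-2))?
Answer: -1279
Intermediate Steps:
x(v) = 1/(2*v)
g = 1974 (g = 4253 - 2279 = 1974)
(-3266 + g) + k(x(-2)) = (-3266 + 1974) + 13 = -1292 + 13 = -1279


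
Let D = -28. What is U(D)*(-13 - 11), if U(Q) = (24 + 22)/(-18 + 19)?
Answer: -1104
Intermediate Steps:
U(Q) = 46 (U(Q) = 46/1 = 46*1 = 46)
U(D)*(-13 - 11) = 46*(-13 - 11) = 46*(-24) = -1104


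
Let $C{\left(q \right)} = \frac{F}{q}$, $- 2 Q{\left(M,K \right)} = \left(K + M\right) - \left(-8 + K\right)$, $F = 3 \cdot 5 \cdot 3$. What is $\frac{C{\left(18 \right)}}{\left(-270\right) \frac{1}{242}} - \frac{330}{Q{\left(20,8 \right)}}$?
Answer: $\frac{8063}{378} \approx 21.331$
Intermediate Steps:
$F = 45$ ($F = 15 \cdot 3 = 45$)
$Q{\left(M,K \right)} = -4 - \frac{M}{2}$ ($Q{\left(M,K \right)} = - \frac{\left(K + M\right) - \left(-8 + K\right)}{2} = - \frac{8 + M}{2} = -4 - \frac{M}{2}$)
$C{\left(q \right)} = \frac{45}{q}$
$\frac{C{\left(18 \right)}}{\left(-270\right) \frac{1}{242}} - \frac{330}{Q{\left(20,8 \right)}} = \frac{45 \cdot \frac{1}{18}}{\left(-270\right) \frac{1}{242}} - \frac{330}{-4 - 10} = \frac{5}{2 \left(- \frac{135}{121}\right)} - \frac{330}{-14} = \frac{5}{2} \left(- \frac{121}{135}\right) - - \frac{165}{7} = - \frac{121}{54} + \frac{165}{7} = \frac{8063}{378}$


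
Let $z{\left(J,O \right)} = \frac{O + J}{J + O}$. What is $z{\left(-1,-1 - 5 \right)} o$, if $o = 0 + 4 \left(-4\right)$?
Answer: $-16$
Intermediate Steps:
$z{\left(J,O \right)} = 1$ ($z{\left(J,O \right)} = \frac{J + O}{J + O} = 1$)
$o = -16$ ($o = 0 - 16 = -16$)
$z{\left(-1,-1 - 5 \right)} o = 1 \left(-16\right) = -16$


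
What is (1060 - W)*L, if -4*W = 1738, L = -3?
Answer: -8967/2 ≈ -4483.5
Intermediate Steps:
W = -869/2 (W = -1/4*1738 = -869/2 ≈ -434.50)
(1060 - W)*L = (1060 - 1*(-869/2))*(-3) = (1060 + 869/2)*(-3) = (2989/2)*(-3) = -8967/2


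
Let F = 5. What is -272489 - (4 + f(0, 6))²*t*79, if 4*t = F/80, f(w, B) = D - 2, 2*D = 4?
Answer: -1090035/4 ≈ -2.7251e+5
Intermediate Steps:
D = 2 (D = (½)*4 = 2)
f(w, B) = 0 (f(w, B) = 2 - 2 = 0)
t = 1/64 (t = (5/80)/4 = (5*(1/80))/4 = (¼)*(1/16) = 1/64 ≈ 0.015625)
-272489 - (4 + f(0, 6))²*t*79 = -272489 - (4 + 0)²*(1/64)*79 = -272489 - 4²*(1/64)*79 = -272489 - 16*(1/64)*79 = -272489 - 79/4 = -1090035/4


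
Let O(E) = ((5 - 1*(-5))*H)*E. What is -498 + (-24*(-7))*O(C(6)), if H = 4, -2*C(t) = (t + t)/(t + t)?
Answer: -3858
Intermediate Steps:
C(t) = -1/2 (C(t) = -(t + t)/(2*(t + t)) = -2*t/(2*(2*t)) = -2*t*1/(2*t)/2 = -1/2*1 = -1/2)
O(E) = 40*E (O(E) = ((5 - 1*(-5))*4)*E = ((5 + 5)*4)*E = (10*4)*E = 40*E)
-498 + (-24*(-7))*O(C(6)) = -498 + (-24*(-7))*(40*(-1/2)) = -498 + 168*(-20) = -498 - 3360 = -3858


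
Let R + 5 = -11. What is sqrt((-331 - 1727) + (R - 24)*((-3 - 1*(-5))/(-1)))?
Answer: I*sqrt(1978) ≈ 44.475*I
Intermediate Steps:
R = -16 (R = -5 - 11 = -16)
sqrt((-331 - 1727) + (R - 24)*((-3 - 1*(-5))/(-1))) = sqrt((-331 - 1727) + (-16 - 24)*((-3 - 1*(-5))/(-1))) = sqrt(-2058 - 40*(-3 + 5)*(-1)) = sqrt(-2058 - 80*(-1)) = sqrt(-2058 - 40*(-2)) = sqrt(-2058 + 80) = sqrt(-1978) = I*sqrt(1978)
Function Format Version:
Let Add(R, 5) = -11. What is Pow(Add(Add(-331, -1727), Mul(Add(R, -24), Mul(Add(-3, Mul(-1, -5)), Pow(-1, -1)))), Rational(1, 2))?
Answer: Mul(I, Pow(1978, Rational(1, 2))) ≈ Mul(44.475, I)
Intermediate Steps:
R = -16 (R = Add(-5, -11) = -16)
Pow(Add(Add(-331, -1727), Mul(Add(R, -24), Mul(Add(-3, Mul(-1, -5)), Pow(-1, -1)))), Rational(1, 2)) = Pow(Add(Add(-331, -1727), Mul(Add(-16, -24), Mul(Add(-3, Mul(-1, -5)), Pow(-1, -1)))), Rational(1, 2)) = Pow(Add(-2058, Mul(-40, Mul(Add(-3, 5), -1))), Rational(1, 2)) = Pow(Add(-2058, Mul(-40, Mul(2, -1))), Rational(1, 2)) = Pow(Add(-2058, Mul(-40, -2)), Rational(1, 2)) = Pow(Add(-2058, 80), Rational(1, 2)) = Pow(-1978, Rational(1, 2)) = Mul(I, Pow(1978, Rational(1, 2)))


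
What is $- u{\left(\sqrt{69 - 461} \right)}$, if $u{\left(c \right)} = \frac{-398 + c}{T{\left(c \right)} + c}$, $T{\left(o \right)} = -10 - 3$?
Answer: $- \frac{506}{51} - \frac{490 i \sqrt{2}}{51} \approx -9.9216 - 13.588 i$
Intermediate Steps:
$T{\left(o \right)} = -13$ ($T{\left(o \right)} = -10 - 3 = -13$)
$u{\left(c \right)} = \frac{-398 + c}{-13 + c}$
$- u{\left(\sqrt{69 - 461} \right)} = - \frac{-398 + \sqrt{69 - 461}}{-13 + \sqrt{69 - 461}} = - \frac{-398 + \sqrt{-392}}{-13 + \sqrt{-392}} = - \frac{-398 + 14 i \sqrt{2}}{-13 + 14 i \sqrt{2}}$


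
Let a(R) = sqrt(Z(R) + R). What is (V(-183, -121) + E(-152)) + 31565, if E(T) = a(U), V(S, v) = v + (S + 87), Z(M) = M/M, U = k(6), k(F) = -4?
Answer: 31348 + I*sqrt(3) ≈ 31348.0 + 1.732*I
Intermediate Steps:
U = -4
Z(M) = 1
a(R) = sqrt(1 + R)
V(S, v) = 87 + S + v (V(S, v) = v + (87 + S) = 87 + S + v)
E(T) = I*sqrt(3) (E(T) = sqrt(1 - 4) = sqrt(-3) = I*sqrt(3))
(V(-183, -121) + E(-152)) + 31565 = ((87 - 183 - 121) + I*sqrt(3)) + 31565 = (-217 + I*sqrt(3)) + 31565 = 31348 + I*sqrt(3)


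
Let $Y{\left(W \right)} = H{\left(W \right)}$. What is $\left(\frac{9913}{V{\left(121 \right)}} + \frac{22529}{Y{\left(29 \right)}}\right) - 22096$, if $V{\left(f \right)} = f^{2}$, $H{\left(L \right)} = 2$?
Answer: $- \frac{317148157}{29282} \approx -10831.0$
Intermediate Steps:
$Y{\left(W \right)} = 2$
$\left(\frac{9913}{V{\left(121 \right)}} + \frac{22529}{Y{\left(29 \right)}}\right) - 22096 = \left(\frac{9913}{121^{2}} + \frac{22529}{2}\right) - 22096 = \left(\frac{9913}{14641} + 22529 \cdot \frac{1}{2}\right) - 22096 = \left(9913 \cdot \frac{1}{14641} + \frac{22529}{2}\right) - 22096 = \left(\frac{9913}{14641} + \frac{22529}{2}\right) - 22096 = \frac{329866915}{29282} - 22096 = - \frac{317148157}{29282}$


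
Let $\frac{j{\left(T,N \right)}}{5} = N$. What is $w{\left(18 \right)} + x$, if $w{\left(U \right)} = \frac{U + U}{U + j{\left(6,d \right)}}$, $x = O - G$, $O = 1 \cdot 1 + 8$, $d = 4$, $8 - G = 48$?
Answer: $\frac{949}{19} \approx 49.947$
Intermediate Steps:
$G = -40$ ($G = 8 - 48 = -40$)
$j{\left(T,N \right)} = 5 N$
$O = 9$ ($O = 1 + 8 = 9$)
$x = 49$ ($x = 9 - -40 = 9 + 40 = 49$)
$w{\left(U \right)} = \frac{2 U}{20 + U}$ ($w{\left(U \right)} = \frac{U + U}{U + 5 \cdot 4} = \frac{2 U}{U + 20} = \frac{2 U}{20 + U}$)
$w{\left(18 \right)} + x = 2 \cdot 18 \frac{1}{20 + 18} + 49 = 2 \cdot 18 \cdot \frac{1}{38} + 49 = \frac{18}{19} + 49 = \frac{949}{19}$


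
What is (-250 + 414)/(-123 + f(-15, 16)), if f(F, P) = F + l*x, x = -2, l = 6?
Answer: -82/75 ≈ -1.0933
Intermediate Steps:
f(F, P) = -12 + F (f(F, P) = F + 6*(-2) = F - 12 = -12 + F)
(-250 + 414)/(-123 + f(-15, 16)) = (-250 + 414)/(-123 + (-12 - 15)) = 164/(-123 - 27) = 164/(-150) = 164*(-1/150) = -82/75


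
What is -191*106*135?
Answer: -2733210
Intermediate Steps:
-191*106*135 = -20246*135 = -2733210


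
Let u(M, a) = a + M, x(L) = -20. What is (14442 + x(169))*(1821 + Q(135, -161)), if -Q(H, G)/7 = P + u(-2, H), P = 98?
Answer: 2942088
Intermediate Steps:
u(M, a) = M + a
Q(H, G) = -672 - 7*H (Q(H, G) = -7*(98 + (-2 + H)) = -7*(96 + H) = -672 - 7*H)
(14442 + x(169))*(1821 + Q(135, -161)) = (14442 - 20)*(1821 + (-672 - 7*135)) = 14422*(1821 + (-672 - 945)) = 14422*(1821 - 1617) = 14422*204 = 2942088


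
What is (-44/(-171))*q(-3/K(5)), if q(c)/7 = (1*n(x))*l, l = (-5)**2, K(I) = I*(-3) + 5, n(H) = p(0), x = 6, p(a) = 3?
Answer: 7700/57 ≈ 135.09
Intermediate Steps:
n(H) = 3
K(I) = 5 - 3*I (K(I) = -3*I + 5 = 5 - 3*I)
l = 25
q(c) = 525 (q(c) = 7*((1*3)*25) = 7*(3*25) = 7*75 = 525)
(-44/(-171))*q(-3/K(5)) = -44/(-171)*525 = -44*(-1/171)*525 = (44/171)*525 = 7700/57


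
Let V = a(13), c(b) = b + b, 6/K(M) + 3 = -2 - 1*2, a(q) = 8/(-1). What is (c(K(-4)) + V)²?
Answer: 4624/49 ≈ 94.367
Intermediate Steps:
a(q) = -8 (a(q) = 8*(-1) = -8)
K(M) = -6/7 (K(M) = 6/(-3 + (-2 - 1*2)) = 6/(-3 + (-2 - 2)) = 6/(-3 - 4) = 6/(-7) = 6*(-⅐) = -6/7)
c(b) = 2*b
V = -8
(c(K(-4)) + V)² = (2*(-6/7) - 8)² = (-12/7 - 8)² = (-68/7)² = 4624/49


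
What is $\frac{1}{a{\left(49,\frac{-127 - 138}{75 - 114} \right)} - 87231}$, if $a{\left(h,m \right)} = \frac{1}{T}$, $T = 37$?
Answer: $- \frac{37}{3227546} \approx -1.1464 \cdot 10^{-5}$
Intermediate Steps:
$a{\left(h,m \right)} = \frac{1}{37}$
$\frac{1}{a{\left(49,\frac{-127 - 138}{75 - 114} \right)} - 87231} = \frac{1}{\frac{1}{37} - 87231} = \frac{1}{- \frac{3227546}{37}} = - \frac{37}{3227546}$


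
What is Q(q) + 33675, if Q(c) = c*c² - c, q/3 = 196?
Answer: 203330559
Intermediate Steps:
q = 588 (q = 3*196 = 588)
Q(c) = c³ - c
Q(q) + 33675 = (588³ - 1*588) + 33675 = (203297472 - 588) + 33675 = 203296884 + 33675 = 203330559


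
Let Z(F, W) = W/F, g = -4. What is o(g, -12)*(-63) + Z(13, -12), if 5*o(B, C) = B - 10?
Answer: 11406/65 ≈ 175.48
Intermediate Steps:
o(B, C) = -2 + B/5 (o(B, C) = (B - 10)/5 = (-10 + B)/5 = -2 + B/5)
o(g, -12)*(-63) + Z(13, -12) = (-2 + (1/5)*(-4))*(-63) - 12/13 = (-2 - 4/5)*(-63) - 12*1/13 = -14/5*(-63) - 12/13 = 882/5 - 12/13 = 11406/65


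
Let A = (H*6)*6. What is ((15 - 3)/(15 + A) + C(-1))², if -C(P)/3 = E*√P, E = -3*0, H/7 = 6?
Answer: 16/259081 ≈ 6.1757e-5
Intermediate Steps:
H = 42 (H = 7*6 = 42)
E = 0
A = 1512 (A = (42*6)*6 = 252*6 = 1512)
C(P) = 0 (C(P) = -0*√P = -3*0 = 0)
((15 - 3)/(15 + A) + C(-1))² = ((15 - 3)/(15 + 1512) + 0)² = (12/1527 + 0)² = (12*(1/1527) + 0)² = (4/509 + 0)² = (4/509)² = 16/259081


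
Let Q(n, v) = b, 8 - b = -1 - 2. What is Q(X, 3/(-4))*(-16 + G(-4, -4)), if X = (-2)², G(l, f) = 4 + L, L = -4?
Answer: -176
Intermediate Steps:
G(l, f) = 0 (G(l, f) = 4 - 4 = 0)
b = 11 (b = 8 - (-1 - 2) = 8 - 1*(-3) = 8 + 3 = 11)
X = 4
Q(n, v) = 11
Q(X, 3/(-4))*(-16 + G(-4, -4)) = 11*(-16 + 0) = 11*(-16) = -176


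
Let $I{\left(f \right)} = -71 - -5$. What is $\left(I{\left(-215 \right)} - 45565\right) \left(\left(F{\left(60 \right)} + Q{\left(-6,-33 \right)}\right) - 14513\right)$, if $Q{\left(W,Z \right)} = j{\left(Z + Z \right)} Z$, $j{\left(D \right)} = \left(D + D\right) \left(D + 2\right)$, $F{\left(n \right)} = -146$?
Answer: $13390097533$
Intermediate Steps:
$j{\left(D \right)} = 2 D \left(2 + D\right)$
$I{\left(f \right)} = -66$ ($I{\left(f \right)} = -71 + 5 = -66$)
$Q{\left(W,Z \right)} = 4 Z^{2} \left(2 + 2 Z\right)$ ($Q{\left(W,Z \right)} = 2 \left(Z + Z\right) \left(2 + \left(Z + Z\right)\right) Z = 2 \cdot 2 Z \left(2 + 2 Z\right) Z = 4 Z \left(2 + 2 Z\right) Z = 4 Z^{2} \left(2 + 2 Z\right)$)
$\left(I{\left(-215 \right)} - 45565\right) \left(\left(F{\left(60 \right)} + Q{\left(-6,-33 \right)}\right) - 14513\right) = \left(-66 - 45565\right) \left(\left(-146 + 8 \left(-33\right)^{2} \left(1 - 33\right)\right) - 14513\right) = - 45631 \left(\left(-146 + 8 \cdot 1089 \left(-32\right)\right) - 14513\right) = - 45631 \left(\left(-146 - 278784\right) - 14513\right) = - 45631 \left(-278930 - 14513\right) = \left(-45631\right) \left(-293443\right) = 13390097533$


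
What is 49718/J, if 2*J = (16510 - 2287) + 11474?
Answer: 99436/25697 ≈ 3.8696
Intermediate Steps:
J = 25697/2 (J = ((16510 - 2287) + 11474)/2 = (14223 + 11474)/2 = (½)*25697 = 25697/2 ≈ 12849.)
49718/J = 49718/(25697/2) = 49718*(2/25697) = 99436/25697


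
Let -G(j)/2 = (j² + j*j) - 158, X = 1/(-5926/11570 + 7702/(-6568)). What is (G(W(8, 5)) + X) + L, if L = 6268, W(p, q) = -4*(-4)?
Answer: 177948412180/32008527 ≈ 5559.4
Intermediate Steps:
W(p, q) = 16
X = -18997940/32008527 (X = 1/(-5926*1/11570 + 7702*(-1/6568)) = 1/(-2963/5785 - 3851/3284) = 1/(-32008527/18997940) = -18997940/32008527 ≈ -0.59353)
G(j) = 316 - 4*j² (G(j) = -2*((j² + j*j) - 158) = -2*((j² + j²) - 158) = -2*(2*j² - 158) = -2*(-158 + 2*j²) = 316 - 4*j²)
(G(W(8, 5)) + X) + L = ((316 - 4*16²) - 18997940/32008527) + 6268 = ((316 - 4*256) - 18997940/32008527) + 6268 = ((316 - 1024) - 18997940/32008527) + 6268 = (-708 - 18997940/32008527) + 6268 = -22681035056/32008527 + 6268 = 177948412180/32008527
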